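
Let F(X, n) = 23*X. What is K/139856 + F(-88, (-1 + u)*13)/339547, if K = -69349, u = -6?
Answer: -23830313447/47487685232 ≈ -0.50182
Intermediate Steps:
K/139856 + F(-88, (-1 + u)*13)/339547 = -69349/139856 + (23*(-88))/339547 = -69349*1/139856 - 2024*1/339547 = -69349/139856 - 2024/339547 = -23830313447/47487685232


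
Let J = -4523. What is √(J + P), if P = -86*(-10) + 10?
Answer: I*√3653 ≈ 60.44*I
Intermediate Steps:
P = 870 (P = 860 + 10 = 870)
√(J + P) = √(-4523 + 870) = √(-3653) = I*√3653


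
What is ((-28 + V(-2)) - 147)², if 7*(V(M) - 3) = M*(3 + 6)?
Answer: 1493284/49 ≈ 30475.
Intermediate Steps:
V(M) = 3 + 9*M/7 (V(M) = 3 + (M*(3 + 6))/7 = 3 + (M*9)/7 = 3 + (9*M)/7 = 3 + 9*M/7)
((-28 + V(-2)) - 147)² = ((-28 + (3 + (9/7)*(-2))) - 147)² = ((-28 + (3 - 18/7)) - 147)² = ((-28 + 3/7) - 147)² = (-193/7 - 147)² = (-1222/7)² = 1493284/49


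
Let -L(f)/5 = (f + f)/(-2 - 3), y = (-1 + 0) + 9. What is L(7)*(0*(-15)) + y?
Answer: 8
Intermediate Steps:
y = 8 (y = -1 + 9 = 8)
L(f) = 2*f (L(f) = -5*(f + f)/(-2 - 3) = -5*2*f/(-5) = -5*2*f*(-1)/5 = -(-2)*f = 2*f)
L(7)*(0*(-15)) + y = (2*7)*(0*(-15)) + 8 = 14*0 + 8 = 0 + 8 = 8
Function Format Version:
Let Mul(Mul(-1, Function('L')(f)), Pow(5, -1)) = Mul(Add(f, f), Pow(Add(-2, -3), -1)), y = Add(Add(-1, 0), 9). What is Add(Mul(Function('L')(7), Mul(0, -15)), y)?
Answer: 8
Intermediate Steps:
y = 8 (y = Add(-1, 9) = 8)
Function('L')(f) = Mul(2, f) (Function('L')(f) = Mul(-5, Mul(Add(f, f), Pow(Add(-2, -3), -1))) = Mul(-5, Mul(Mul(2, f), Pow(-5, -1))) = Mul(-5, Mul(Mul(2, f), Rational(-1, 5))) = Mul(-5, Mul(Rational(-2, 5), f)) = Mul(2, f))
Add(Mul(Function('L')(7), Mul(0, -15)), y) = Add(Mul(Mul(2, 7), Mul(0, -15)), 8) = Add(Mul(14, 0), 8) = Add(0, 8) = 8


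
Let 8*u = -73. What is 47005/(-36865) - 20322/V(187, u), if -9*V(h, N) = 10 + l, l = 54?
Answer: 673952645/235936 ≈ 2856.5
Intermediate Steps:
u = -73/8 (u = (⅛)*(-73) = -73/8 ≈ -9.1250)
V(h, N) = -64/9 (V(h, N) = -(10 + 54)/9 = -⅑*64 = -64/9)
47005/(-36865) - 20322/V(187, u) = 47005/(-36865) - 20322/(-64/9) = 47005*(-1/36865) - 20322*(-9/64) = -9401/7373 + 91449/32 = 673952645/235936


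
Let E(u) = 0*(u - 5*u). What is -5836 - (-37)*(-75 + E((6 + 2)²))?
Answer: -8611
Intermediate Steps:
E(u) = 0 (E(u) = 0*(-4*u) = 0)
-5836 - (-37)*(-75 + E((6 + 2)²)) = -5836 - (-37)*(-75 + 0) = -5836 - (-37)*(-75) = -5836 - 1*2775 = -5836 - 2775 = -8611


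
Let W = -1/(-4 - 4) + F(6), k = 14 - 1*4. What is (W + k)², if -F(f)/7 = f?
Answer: 65025/64 ≈ 1016.0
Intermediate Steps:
k = 10 (k = 14 - 4 = 10)
F(f) = -7*f
W = -335/8 (W = -1/(-4 - 4) - 7*6 = -1/(-8) - 42 = -⅛*(-1) - 42 = ⅛ - 42 = -335/8 ≈ -41.875)
(W + k)² = (-335/8 + 10)² = (-255/8)² = 65025/64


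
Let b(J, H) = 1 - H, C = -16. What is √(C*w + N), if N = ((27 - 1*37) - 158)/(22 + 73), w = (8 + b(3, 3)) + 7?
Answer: 2*I*√473290/95 ≈ 14.483*I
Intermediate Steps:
w = 13 (w = (8 + (1 - 1*3)) + 7 = (8 + (1 - 3)) + 7 = (8 - 2) + 7 = 6 + 7 = 13)
N = -168/95 (N = ((27 - 37) - 158)/95 = (-10 - 158)*(1/95) = -168*1/95 = -168/95 ≈ -1.7684)
√(C*w + N) = √(-16*13 - 168/95) = √(-208 - 168/95) = √(-19928/95) = 2*I*√473290/95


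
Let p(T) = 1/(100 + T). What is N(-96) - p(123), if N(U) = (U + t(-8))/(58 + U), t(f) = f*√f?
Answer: 10685/4237 + 8*I*√2/19 ≈ 2.5218 + 0.59546*I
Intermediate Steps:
t(f) = f^(3/2)
N(U) = (U - 16*I*√2)/(58 + U) (N(U) = (U + (-8)^(3/2))/(58 + U) = (U - 16*I*√2)/(58 + U))
N(-96) - p(123) = (-96 - 16*I*√2)/(58 - 96) - 1/(100 + 123) = (-96 - 16*I*√2)/(-38) - 1/223 = -(-96 - 16*I*√2)/38 - 1*1/223 = (48/19 + 8*I*√2/19) - 1/223 = 10685/4237 + 8*I*√2/19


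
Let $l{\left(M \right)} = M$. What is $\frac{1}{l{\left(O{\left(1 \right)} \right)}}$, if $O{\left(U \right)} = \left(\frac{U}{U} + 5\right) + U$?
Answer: $\frac{1}{7} \approx 0.14286$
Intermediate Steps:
$O{\left(U \right)} = 6 + U$ ($O{\left(U \right)} = \left(1 + 5\right) + U = 6 + U$)
$\frac{1}{l{\left(O{\left(1 \right)} \right)}} = \frac{1}{6 + 1} = \frac{1}{7}$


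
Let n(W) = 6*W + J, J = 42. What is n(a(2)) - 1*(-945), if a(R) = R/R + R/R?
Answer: 999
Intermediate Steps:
a(R) = 2 (a(R) = 1 + 1 = 2)
n(W) = 42 + 6*W (n(W) = 6*W + 42 = 42 + 6*W)
n(a(2)) - 1*(-945) = (42 + 6*2) - 1*(-945) = (42 + 12) + 945 = 54 + 945 = 999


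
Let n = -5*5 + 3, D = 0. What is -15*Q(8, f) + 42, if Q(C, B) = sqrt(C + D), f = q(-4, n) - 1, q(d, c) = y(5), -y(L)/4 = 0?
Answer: 42 - 30*sqrt(2) ≈ -0.42641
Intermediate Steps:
n = -22 (n = -25 + 3 = -22)
y(L) = 0 (y(L) = -4*0 = 0)
q(d, c) = 0
f = -1 (f = 0 - 1 = -1)
Q(C, B) = sqrt(C) (Q(C, B) = sqrt(C + 0) = sqrt(C))
-15*Q(8, f) + 42 = -30*sqrt(2) + 42 = 42 - 30*sqrt(2)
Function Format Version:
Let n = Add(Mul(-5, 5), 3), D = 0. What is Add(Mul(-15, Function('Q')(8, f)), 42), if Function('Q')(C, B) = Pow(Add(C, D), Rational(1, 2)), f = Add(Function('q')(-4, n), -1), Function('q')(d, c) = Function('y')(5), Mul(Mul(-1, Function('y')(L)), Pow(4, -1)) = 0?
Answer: Add(42, Mul(-30, Pow(2, Rational(1, 2)))) ≈ -0.42641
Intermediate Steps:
n = -22 (n = Add(-25, 3) = -22)
Function('y')(L) = 0 (Function('y')(L) = Mul(-4, 0) = 0)
Function('q')(d, c) = 0
f = -1 (f = Add(0, -1) = -1)
Function('Q')(C, B) = Pow(C, Rational(1, 2)) (Function('Q')(C, B) = Pow(Add(C, 0), Rational(1, 2)) = Pow(C, Rational(1, 2)))
Add(Mul(-15, Function('Q')(8, f)), 42) = Add(Mul(-15, Pow(8, Rational(1, 2))), 42) = Add(Mul(-15, Mul(2, Pow(2, Rational(1, 2)))), 42) = Add(Mul(-30, Pow(2, Rational(1, 2))), 42) = Add(42, Mul(-30, Pow(2, Rational(1, 2))))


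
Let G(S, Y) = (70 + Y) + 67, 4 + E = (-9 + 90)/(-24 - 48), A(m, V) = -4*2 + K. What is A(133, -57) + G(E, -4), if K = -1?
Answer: 124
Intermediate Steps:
A(m, V) = -9 (A(m, V) = -4*2 - 1 = -8 - 1 = -9)
E = -41/8 (E = -4 + (-9 + 90)/(-24 - 48) = -4 + 81/(-72) = -4 + 81*(-1/72) = -4 - 9/8 = -41/8 ≈ -5.1250)
G(S, Y) = 137 + Y
A(133, -57) + G(E, -4) = -9 + (137 - 4) = -9 + 133 = 124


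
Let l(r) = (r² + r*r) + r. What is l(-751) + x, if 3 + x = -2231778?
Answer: -1104530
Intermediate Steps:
x = -2231781 (x = -3 - 2231778 = -2231781)
l(r) = r + 2*r² (l(r) = (r² + r²) + r = 2*r² + r = r + 2*r²)
l(-751) + x = -751*(1 + 2*(-751)) - 2231781 = -751*(1 - 1502) - 2231781 = -751*(-1501) - 2231781 = 1127251 - 2231781 = -1104530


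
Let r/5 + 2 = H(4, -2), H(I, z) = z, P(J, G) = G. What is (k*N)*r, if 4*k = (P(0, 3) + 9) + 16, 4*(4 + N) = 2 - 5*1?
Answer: 665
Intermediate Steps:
N = -19/4 (N = -4 + (2 - 5*1)/4 = -4 + (2 - 5)/4 = -4 + (1/4)*(-3) = -4 - 3/4 = -19/4 ≈ -4.7500)
k = 7 (k = ((3 + 9) + 16)/4 = (12 + 16)/4 = (1/4)*28 = 7)
r = -20 (r = -10 + 5*(-2) = -10 - 10 = -20)
(k*N)*r = (7*(-19/4))*(-20) = -133/4*(-20) = 665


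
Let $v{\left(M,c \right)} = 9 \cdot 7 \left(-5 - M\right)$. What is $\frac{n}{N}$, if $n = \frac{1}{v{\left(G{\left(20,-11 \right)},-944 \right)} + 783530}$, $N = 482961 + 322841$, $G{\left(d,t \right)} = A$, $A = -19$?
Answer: $\frac{1}{632080758424} \approx 1.5821 \cdot 10^{-12}$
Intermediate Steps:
$G{\left(d,t \right)} = -19$
$v{\left(M,c \right)} = -315 - 63 M$ ($v{\left(M,c \right)} = 63 \left(-5 - M\right) = -315 - 63 M$)
$N = 805802$
$n = \frac{1}{784412}$ ($n = \frac{1}{\left(-315 - -1197\right) + 783530} = \frac{1}{\left(-315 + 1197\right) + 783530} = \frac{1}{882 + 783530} = \frac{1}{784412} \approx 1.2748 \cdot 10^{-6}$)
$\frac{n}{N} = \frac{1}{784412 \cdot 805802} = \frac{1}{784412} \cdot \frac{1}{805802} = \frac{1}{632080758424}$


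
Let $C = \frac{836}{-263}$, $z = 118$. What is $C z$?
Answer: $- \frac{98648}{263} \approx -375.09$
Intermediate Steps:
$C = - \frac{836}{263}$ ($C = 836 \left(- \frac{1}{263}\right) = - \frac{836}{263} \approx -3.1787$)
$C z = \left(- \frac{836}{263}\right) 118 = - \frac{98648}{263}$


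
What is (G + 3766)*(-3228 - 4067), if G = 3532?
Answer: -53238910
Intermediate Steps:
(G + 3766)*(-3228 - 4067) = (3532 + 3766)*(-3228 - 4067) = 7298*(-7295) = -53238910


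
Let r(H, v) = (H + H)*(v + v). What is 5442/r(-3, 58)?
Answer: -907/116 ≈ -7.8190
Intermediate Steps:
r(H, v) = 4*H*v (r(H, v) = (2*H)*(2*v) = 4*H*v)
5442/r(-3, 58) = 5442/((4*(-3)*58)) = 5442/(-696) = 5442*(-1/696) = -907/116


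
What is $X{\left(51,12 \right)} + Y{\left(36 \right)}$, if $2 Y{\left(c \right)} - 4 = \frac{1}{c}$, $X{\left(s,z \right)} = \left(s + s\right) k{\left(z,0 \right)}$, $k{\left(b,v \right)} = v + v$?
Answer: $\frac{145}{72} \approx 2.0139$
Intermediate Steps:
$k{\left(b,v \right)} = 2 v$
$X{\left(s,z \right)} = 0$ ($X{\left(s,z \right)} = \left(s + s\right) 2 \cdot 0 = 2 s 0 = 0$)
$Y{\left(c \right)} = 2 + \frac{1}{2 c}$
$X{\left(51,12 \right)} + Y{\left(36 \right)} = 0 + \left(2 + \frac{1}{2 \cdot 36}\right) = 0 + \left(2 + \frac{1}{2} \cdot \frac{1}{36}\right) = 0 + \left(2 + \frac{1}{72}\right) = 0 + \frac{145}{72} = \frac{145}{72}$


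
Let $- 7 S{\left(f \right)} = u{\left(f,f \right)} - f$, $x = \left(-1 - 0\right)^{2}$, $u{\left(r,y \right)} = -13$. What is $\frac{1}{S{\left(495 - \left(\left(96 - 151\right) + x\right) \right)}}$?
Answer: $\frac{7}{562} \approx 0.012456$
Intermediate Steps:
$x = 1$ ($x = \left(-1 + 0\right)^{2} = \left(-1\right)^{2} = 1$)
$S{\left(f \right)} = \frac{13}{7} + \frac{f}{7}$ ($S{\left(f \right)} = - \frac{-13 - f}{7} = \frac{13}{7} + \frac{f}{7}$)
$\frac{1}{S{\left(495 - \left(\left(96 - 151\right) + x\right) \right)}} = \frac{1}{\frac{13}{7} + \frac{495 - \left(\left(96 - 151\right) + 1\right)}{7}} = \frac{1}{\frac{13}{7} + \frac{495 - \left(-55 + 1\right)}{7}} = \frac{1}{\frac{13}{7} + \frac{495 - -54}{7}} = \frac{1}{\frac{13}{7} + \frac{495 + 54}{7}} = \frac{1}{\frac{13}{7} + \frac{1}{7} \cdot 549} = \frac{1}{\frac{13}{7} + \frac{549}{7}} = \frac{1}{\frac{562}{7}} = \frac{7}{562}$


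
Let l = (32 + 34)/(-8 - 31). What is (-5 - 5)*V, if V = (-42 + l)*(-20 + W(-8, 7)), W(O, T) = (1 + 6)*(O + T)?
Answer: -153360/13 ≈ -11797.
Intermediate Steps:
W(O, T) = 7*O + 7*T (W(O, T) = 7*(O + T) = 7*O + 7*T)
l = -22/13 (l = 66/(-39) = 66*(-1/39) = -22/13 ≈ -1.6923)
V = 15336/13 (V = (-42 - 22/13)*(-20 + (7*(-8) + 7*7)) = -568*(-20 + (-56 + 49))/13 = -568*(-20 - 7)/13 = -568/13*(-27) = 15336/13 ≈ 1179.7)
(-5 - 5)*V = (-5 - 5)*(15336/13) = -10*15336/13 = -153360/13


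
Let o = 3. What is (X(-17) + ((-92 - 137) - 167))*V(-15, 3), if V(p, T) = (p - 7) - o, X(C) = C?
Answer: 10325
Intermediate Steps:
V(p, T) = -10 + p (V(p, T) = (p - 7) - 1*3 = (-7 + p) - 3 = -10 + p)
(X(-17) + ((-92 - 137) - 167))*V(-15, 3) = (-17 + ((-92 - 137) - 167))*(-10 - 15) = (-17 + (-229 - 167))*(-25) = (-17 - 396)*(-25) = -413*(-25) = 10325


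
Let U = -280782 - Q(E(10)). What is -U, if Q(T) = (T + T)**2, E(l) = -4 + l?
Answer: 280926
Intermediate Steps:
Q(T) = 4*T**2 (Q(T) = (2*T)**2 = 4*T**2)
U = -280926 (U = -280782 - 4*(-4 + 10)**2 = -280782 - 4*6**2 = -280782 - 4*36 = -280782 - 1*144 = -280782 - 144 = -280926)
-U = -1*(-280926) = 280926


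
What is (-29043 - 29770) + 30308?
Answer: -28505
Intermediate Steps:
(-29043 - 29770) + 30308 = -58813 + 30308 = -28505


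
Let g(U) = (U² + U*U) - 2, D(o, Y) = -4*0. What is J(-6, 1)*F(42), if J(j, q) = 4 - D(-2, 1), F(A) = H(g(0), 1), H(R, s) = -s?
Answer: -4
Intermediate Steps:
D(o, Y) = 0
g(U) = -2 + 2*U² (g(U) = (U² + U²) - 2 = 2*U² - 2 = -2 + 2*U²)
F(A) = -1 (F(A) = -1*1 = -1)
J(j, q) = 4 (J(j, q) = 4 - 1*0 = 4 + 0 = 4)
J(-6, 1)*F(42) = 4*(-1) = -4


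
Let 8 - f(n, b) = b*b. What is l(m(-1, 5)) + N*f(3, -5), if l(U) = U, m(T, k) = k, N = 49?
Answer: -828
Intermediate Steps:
f(n, b) = 8 - b**2 (f(n, b) = 8 - b*b = 8 - b**2)
l(m(-1, 5)) + N*f(3, -5) = 5 + 49*(8 - 1*(-5)**2) = 5 + 49*(8 - 1*25) = 5 + 49*(8 - 25) = 5 + 49*(-17) = 5 - 833 = -828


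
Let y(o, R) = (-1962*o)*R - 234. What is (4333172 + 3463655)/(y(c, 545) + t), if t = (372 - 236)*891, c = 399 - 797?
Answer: 7796827/425698362 ≈ 0.018315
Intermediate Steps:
c = -398
y(o, R) = -234 - 1962*R*o (y(o, R) = -1962*R*o - 234 = -234 - 1962*R*o)
t = 121176 (t = 136*891 = 121176)
(4333172 + 3463655)/(y(c, 545) + t) = (4333172 + 3463655)/((-234 - 1962*545*(-398)) + 121176) = 7796827/((-234 + 425577420) + 121176) = 7796827/(425577186 + 121176) = 7796827/425698362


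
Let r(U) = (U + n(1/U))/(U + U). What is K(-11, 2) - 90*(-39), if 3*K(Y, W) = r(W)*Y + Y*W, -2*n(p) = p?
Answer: 56017/16 ≈ 3501.1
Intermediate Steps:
n(p) = -p/2
r(U) = (U - 1/(2*U))/(2*U) (r(U) = (U - 1/(2*U))/(U + U) = (U - 1/(2*U))/((2*U)) = (U - 1/(2*U))*(1/(2*U)) = (U - 1/(2*U))/(2*U))
K(Y, W) = W*Y/3 + Y*(1/2 - 1/(4*W**2))/3 (K(Y, W) = ((1/2 - 1/(4*W**2))*Y + Y*W)/3 = (Y*(1/2 - 1/(4*W**2)) + W*Y)/3 = (W*Y + Y*(1/2 - 1/(4*W**2)))/3 = W*Y/3 + Y*(1/2 - 1/(4*W**2))/3)
K(-11, 2) - 90*(-39) = ((1/6)*(-11) - 1/12*(-11)/2**2 + (1/3)*2*(-11)) - 90*(-39) = (-11/6 - 1/12*(-11)*1/4 - 22/3) + 3510 = (-11/6 + 11/48 - 22/3) + 3510 = -143/16 + 3510 = 56017/16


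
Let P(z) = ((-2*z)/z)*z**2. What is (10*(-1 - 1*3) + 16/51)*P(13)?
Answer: 684112/51 ≈ 13414.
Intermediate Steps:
P(z) = -2*z**2
(10*(-1 - 1*3) + 16/51)*P(13) = (10*(-1 - 1*3) + 16/51)*(-2*13**2) = (10*(-1 - 3) + 16*(1/51))*(-2*169) = (10*(-4) + 16/51)*(-338) = (-40 + 16/51)*(-338) = -2024/51*(-338) = 684112/51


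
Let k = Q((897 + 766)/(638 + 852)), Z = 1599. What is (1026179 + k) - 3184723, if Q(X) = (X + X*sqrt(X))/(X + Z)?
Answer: -5146342322449/2384173 + 1663*sqrt(2477870)/3552417770 ≈ -2.1585e+6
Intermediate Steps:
Q(X) = (X + X**(3/2))/(1599 + X) (Q(X) = (X + X*sqrt(X))/(X + 1599) = (X + X**(3/2))/(1599 + X))
k = 1663/2384173 + 1663*sqrt(2477870)/3552417770 (k = ((897 + 766)/(638 + 852) + ((897 + 766)/(638 + 852))**(3/2))/(1599 + (897 + 766)/(638 + 852)) = (1663/1490 + (1663/1490)**(3/2))/(1599 + 1663/1490) = (1663/1490 + 1663*sqrt(2477870)/2220100)/(2384173/1490) = 1490*(1663/1490 + 1663*sqrt(2477870)/2220100)/2384173 = 1663/2384173 + 1663*sqrt(2477870)/3552417770 ≈ 0.0014344)
(1026179 + k) - 3184723 = (1026179 + (1663/2384173 + 1663*sqrt(2477870)/3552417770)) - 3184723 = (2446588266630/2384173 + 1663*sqrt(2477870)/3552417770) - 3184723 = -5146342322449/2384173 + 1663*sqrt(2477870)/3552417770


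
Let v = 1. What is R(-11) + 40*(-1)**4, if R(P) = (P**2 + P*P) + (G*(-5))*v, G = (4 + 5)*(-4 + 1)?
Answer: 417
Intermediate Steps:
G = -27 (G = 9*(-3) = -27)
R(P) = 135 + 2*P**2 (R(P) = (P**2 + P*P) - 27*(-5)*1 = (P**2 + P**2) + 135*1 = 2*P**2 + 135 = 135 + 2*P**2)
R(-11) + 40*(-1)**4 = (135 + 2*(-11)**2) + 40*(-1)**4 = (135 + 2*121) + 40*1 = (135 + 242) + 40 = 377 + 40 = 417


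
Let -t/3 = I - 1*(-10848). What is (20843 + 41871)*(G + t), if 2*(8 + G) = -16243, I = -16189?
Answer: 495032959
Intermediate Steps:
G = -16259/2 (G = -8 + (½)*(-16243) = -8 - 16243/2 = -16259/2 ≈ -8129.5)
t = 16023 (t = -3*(-16189 - 1*(-10848)) = -3*(-16189 + 10848) = -3*(-5341) = 16023)
(20843 + 41871)*(G + t) = (20843 + 41871)*(-16259/2 + 16023) = 62714*(15787/2) = 495032959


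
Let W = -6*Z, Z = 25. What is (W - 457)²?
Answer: 368449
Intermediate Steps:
W = -150 (W = -6*25 = -150)
(W - 457)² = (-150 - 457)² = (-607)² = 368449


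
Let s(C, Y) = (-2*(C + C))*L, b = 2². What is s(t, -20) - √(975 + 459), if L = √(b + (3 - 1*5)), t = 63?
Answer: -√1434 - 252*√2 ≈ -394.25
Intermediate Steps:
b = 4
L = √2 (L = √(4 + (3 - 1*5)) = √(4 + (3 - 5)) = √(4 - 2) = √2 ≈ 1.4142)
s(C, Y) = -4*C*√2 (s(C, Y) = (-2*(C + C))*√2 = (-4*C)*√2 = -4*C*√2)
s(t, -20) - √(975 + 459) = -4*63*√2 - √(975 + 459) = -252*√2 - √1434 = -√1434 - 252*√2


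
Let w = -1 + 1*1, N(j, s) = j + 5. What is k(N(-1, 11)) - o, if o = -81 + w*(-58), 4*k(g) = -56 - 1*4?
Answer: 66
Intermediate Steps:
N(j, s) = 5 + j
k(g) = -15 (k(g) = (-56 - 1*4)/4 = (-56 - 4)/4 = (¼)*(-60) = -15)
w = 0 (w = -1 + 1 = 0)
o = -81 (o = -81 + 0*(-58) = -81 + 0 = -81)
k(N(-1, 11)) - o = -15 - 1*(-81) = -15 + 81 = 66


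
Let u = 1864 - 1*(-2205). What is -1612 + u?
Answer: 2457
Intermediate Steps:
u = 4069 (u = 1864 + 2205 = 4069)
-1612 + u = -1612 + 4069 = 2457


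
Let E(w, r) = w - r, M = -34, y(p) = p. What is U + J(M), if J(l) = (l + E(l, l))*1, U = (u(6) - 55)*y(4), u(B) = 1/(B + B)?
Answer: -761/3 ≈ -253.67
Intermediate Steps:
u(B) = 1/(2*B)
U = -659/3 (U = ((½)/6 - 55)*4 = ((½)*(⅙) - 55)*4 = (1/12 - 55)*4 = -659/12*4 = -659/3 ≈ -219.67)
J(l) = l (J(l) = (l + (l - l))*1 = (l + 0)*1 = l*1 = l)
U + J(M) = -659/3 - 34 = -761/3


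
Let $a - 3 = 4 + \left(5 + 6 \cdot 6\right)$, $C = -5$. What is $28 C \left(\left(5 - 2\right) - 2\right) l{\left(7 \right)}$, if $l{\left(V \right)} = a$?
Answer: $-6720$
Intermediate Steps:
$a = 48$ ($a = 3 + \left(4 + \left(5 + 6 \cdot 6\right)\right) = 3 + \left(4 + \left(5 + 36\right)\right) = 3 + \left(4 + 41\right) = 3 + 45 = 48$)
$l{\left(V \right)} = 48$
$28 C \left(\left(5 - 2\right) - 2\right) l{\left(7 \right)} = 28 \left(- 5 \left(\left(5 - 2\right) - 2\right)\right) 48 = 28 \left(- 5 \left(3 - 2\right)\right) 48 = 28 \left(\left(-5\right) 1\right) 48 = 28 \left(-5\right) 48 = \left(-140\right) 48 = -6720$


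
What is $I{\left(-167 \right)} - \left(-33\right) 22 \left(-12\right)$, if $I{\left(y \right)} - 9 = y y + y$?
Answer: $19019$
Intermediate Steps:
$I{\left(y \right)} = 9 + y + y^{2}$ ($I{\left(y \right)} = 9 + \left(y y + y\right) = 9 + \left(y^{2} + y\right) = 9 + \left(y + y^{2}\right) = 9 + y + y^{2}$)
$I{\left(-167 \right)} - \left(-33\right) 22 \left(-12\right) = \left(9 - 167 + \left(-167\right)^{2}\right) - \left(-33\right) 22 \left(-12\right) = \left(9 - 167 + 27889\right) - \left(-726\right) \left(-12\right) = 27731 - 8712 = 19019$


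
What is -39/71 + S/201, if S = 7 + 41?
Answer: -1477/4757 ≈ -0.31049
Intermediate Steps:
S = 48
-39/71 + S/201 = -39/71 + 48/201 = -39*1/71 + 48*(1/201) = -39/71 + 16/67 = -1477/4757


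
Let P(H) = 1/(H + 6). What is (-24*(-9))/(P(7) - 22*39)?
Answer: -2808/11153 ≈ -0.25177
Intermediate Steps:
P(H) = 1/(6 + H)
(-24*(-9))/(P(7) - 22*39) = (-24*(-9))/(1/(6 + 7) - 22*39) = 216/(1/13 - 858) = 216/(-11153/13) = 216*(-13/11153) = -2808/11153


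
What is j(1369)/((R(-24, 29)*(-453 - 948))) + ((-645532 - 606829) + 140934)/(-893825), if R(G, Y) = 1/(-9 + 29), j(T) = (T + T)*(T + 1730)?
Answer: -50560551244591/417416275 ≈ -1.2113e+5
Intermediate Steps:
j(T) = 2*T*(1730 + T) (j(T) = (2*T)*(1730 + T) = 2*T*(1730 + T))
R(G, Y) = 1/20
j(1369)/((R(-24, 29)*(-453 - 948))) + ((-645532 - 606829) + 140934)/(-893825) = (2*1369*(1730 + 1369))/(((-453 - 948)/20)) + ((-645532 - 606829) + 140934)/(-893825) = (2*1369*3099)/(((1/20)*(-1401))) + (-1252361 + 140934)*(-1/893825) = 8485062/(-1401/20) - 1111427*(-1/893825) = 8485062*(-20/1401) + 1111427/893825 = -56567080/467 + 1111427/893825 = -50560551244591/417416275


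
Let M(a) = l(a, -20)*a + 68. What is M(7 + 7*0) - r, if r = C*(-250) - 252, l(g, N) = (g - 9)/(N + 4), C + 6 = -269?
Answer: -547433/8 ≈ -68429.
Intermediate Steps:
C = -275 (C = -6 - 269 = -275)
l(g, N) = (-9 + g)/(4 + N)
r = 68498 (r = -275*(-250) - 252 = 68750 - 252 = 68498)
M(a) = 68 + a*(9/16 - a/16) (M(a) = ((-9 + a)/(4 - 20))*a + 68 = ((-9 + a)/(-16))*a + 68 = (-(-9 + a)/16)*a + 68 = (9/16 - a/16)*a + 68 = a*(9/16 - a/16) + 68 = 68 + a*(9/16 - a/16))
M(7 + 7*0) - r = (68 + (7 + 7*0)*(9 - (7 + 7*0))/16) - 1*68498 = (68 + (7 + 0)*(9 - (7 + 0))/16) - 68498 = (68 + (1/16)*7*(9 - 1*7)) - 68498 = (68 + (1/16)*7*(9 - 7)) - 68498 = (68 + (1/16)*7*2) - 68498 = (68 + 7/8) - 68498 = 551/8 - 68498 = -547433/8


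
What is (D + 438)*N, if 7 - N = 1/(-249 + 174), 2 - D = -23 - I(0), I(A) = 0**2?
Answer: 243538/75 ≈ 3247.2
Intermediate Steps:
I(A) = 0
D = 25 (D = 2 - (-23 - 1*0) = 2 - (-23 + 0) = 2 - 1*(-23) = 2 + 23 = 25)
N = 526/75 (N = 7 - 1/(-249 + 174) = 7 - 1/(-75) = 7 - 1*(-1/75) = 7 + 1/75 = 526/75 ≈ 7.0133)
(D + 438)*N = (25 + 438)*(526/75) = 463*(526/75) = 243538/75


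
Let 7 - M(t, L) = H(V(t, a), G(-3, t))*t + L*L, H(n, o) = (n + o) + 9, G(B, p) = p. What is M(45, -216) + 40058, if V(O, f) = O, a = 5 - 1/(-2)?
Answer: -11046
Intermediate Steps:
a = 11/2 (a = 5 - (-1)/2 = 5 - 1*(-½) = 5 + ½ = 11/2 ≈ 5.5000)
H(n, o) = 9 + n + o
M(t, L) = 7 - L² - t*(9 + 2*t) (M(t, L) = 7 - ((9 + t + t)*t + L*L) = 7 - ((9 + 2*t)*t + L²) = 7 - (t*(9 + 2*t) + L²) = 7 - (L² + t*(9 + 2*t)) = 7 + (-L² - t*(9 + 2*t)) = 7 - L² - t*(9 + 2*t))
M(45, -216) + 40058 = (7 - 1*(-216)² - 1*45*(9 + 2*45)) + 40058 = (7 - 1*46656 - 1*45*(9 + 90)) + 40058 = (7 - 46656 - 1*45*99) + 40058 = (7 - 46656 - 4455) + 40058 = -51104 + 40058 = -11046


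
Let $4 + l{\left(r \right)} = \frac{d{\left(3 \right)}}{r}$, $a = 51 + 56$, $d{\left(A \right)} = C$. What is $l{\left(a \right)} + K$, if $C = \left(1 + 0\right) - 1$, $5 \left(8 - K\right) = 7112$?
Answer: $- \frac{7092}{5} \approx -1418.4$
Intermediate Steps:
$K = - \frac{7072}{5}$ ($K = 8 - \frac{7112}{5} = - \frac{7072}{5} \approx -1414.4$)
$C = 0$ ($C = 1 - 1 = 0$)
$d{\left(A \right)} = 0$
$a = 107$
$l{\left(r \right)} = -4$ ($l{\left(r \right)} = -4 + \frac{0}{r} = -4 + 0 = -4$)
$l{\left(a \right)} + K = -4 - \frac{7072}{5} = - \frac{7092}{5}$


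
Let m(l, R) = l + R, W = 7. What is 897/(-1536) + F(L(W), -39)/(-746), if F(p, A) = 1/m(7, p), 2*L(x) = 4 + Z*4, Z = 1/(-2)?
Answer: -111559/190976 ≈ -0.58415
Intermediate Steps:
Z = -½ (Z = 1*(-½) = -½ ≈ -0.50000)
L(x) = 1 (L(x) = (4 - ½*4)/2 = (4 - 2)/2 = (½)*2 = 1)
m(l, R) = R + l
F(p, A) = 1/(7 + p) (F(p, A) = 1/(p + 7) = 1/(7 + p))
897/(-1536) + F(L(W), -39)/(-746) = 897/(-1536) + 1/((7 + 1)*(-746)) = 897*(-1/1536) - 1/746/8 = -299/512 + (⅛)*(-1/746) = -299/512 - 1/5968 = -111559/190976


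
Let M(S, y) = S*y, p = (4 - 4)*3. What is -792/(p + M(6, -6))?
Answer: 22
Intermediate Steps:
p = 0 (p = 0*3 = 0)
-792/(p + M(6, -6)) = -792/(0 + 6*(-6)) = -792/(0 - 36) = -792/(-36) = -792*(-1/36) = 22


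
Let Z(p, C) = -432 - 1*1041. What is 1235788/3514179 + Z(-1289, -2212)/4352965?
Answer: 5374165525753/15297098190735 ≈ 0.35132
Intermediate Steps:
Z(p, C) = -1473 (Z(p, C) = -432 - 1041 = -1473)
1235788/3514179 + Z(-1289, -2212)/4352965 = 1235788/3514179 - 1473/4352965 = 5374165525753/15297098190735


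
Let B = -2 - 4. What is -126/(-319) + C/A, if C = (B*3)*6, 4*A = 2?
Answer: -68778/319 ≈ -215.60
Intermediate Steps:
B = -6
A = ½ (A = (¼)*2 = ½ ≈ 0.50000)
C = -108 (C = -6*3*6 = -18*6 = -108)
-126/(-319) + C/A = -126/(-319) - 108/½ = -126*(-1/319) - 108*2 = 126/319 - 216 = -68778/319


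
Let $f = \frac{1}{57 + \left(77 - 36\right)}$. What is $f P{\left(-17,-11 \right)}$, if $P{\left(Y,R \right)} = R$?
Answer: $- \frac{11}{98} \approx -0.11224$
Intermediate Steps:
$f = \frac{1}{98}$ ($f = \frac{1}{57 + 41} = \frac{1}{98} \approx 0.010204$)
$f P{\left(-17,-11 \right)} = \frac{1}{98} \left(-11\right) = - \frac{11}{98}$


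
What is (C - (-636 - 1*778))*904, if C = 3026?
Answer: 4013760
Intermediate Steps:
(C - (-636 - 1*778))*904 = (3026 - (-636 - 1*778))*904 = (3026 - (-636 - 778))*904 = (3026 - 1*(-1414))*904 = (3026 + 1414)*904 = 4440*904 = 4013760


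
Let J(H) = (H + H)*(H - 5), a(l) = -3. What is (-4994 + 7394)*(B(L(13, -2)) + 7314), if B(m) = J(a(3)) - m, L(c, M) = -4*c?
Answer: 17793600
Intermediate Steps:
J(H) = 2*H*(-5 + H) (J(H) = (2*H)*(-5 + H) = 2*H*(-5 + H))
B(m) = 48 - m (B(m) = 2*(-3)*(-5 - 3) - m = 2*(-3)*(-8) - m = 48 - m)
(-4994 + 7394)*(B(L(13, -2)) + 7314) = (-4994 + 7394)*((48 - (-4)*13) + 7314) = 2400*((48 - 1*(-52)) + 7314) = 2400*((48 + 52) + 7314) = 2400*(100 + 7314) = 2400*7414 = 17793600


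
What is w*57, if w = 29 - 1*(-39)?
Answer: 3876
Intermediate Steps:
w = 68 (w = 29 + 39 = 68)
w*57 = 68*57 = 3876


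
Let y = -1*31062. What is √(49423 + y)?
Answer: √18361 ≈ 135.50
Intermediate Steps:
y = -31062
√(49423 + y) = √(49423 - 31062) = √18361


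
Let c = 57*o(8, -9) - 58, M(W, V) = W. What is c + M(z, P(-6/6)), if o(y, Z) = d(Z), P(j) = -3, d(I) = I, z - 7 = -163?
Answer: -727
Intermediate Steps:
z = -156 (z = 7 - 163 = -156)
o(y, Z) = Z
c = -571 (c = 57*(-9) - 58 = -513 - 58 = -571)
c + M(z, P(-6/6)) = -571 - 156 = -727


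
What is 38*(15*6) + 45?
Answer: 3465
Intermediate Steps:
38*(15*6) + 45 = 38*90 + 45 = 3420 + 45 = 3465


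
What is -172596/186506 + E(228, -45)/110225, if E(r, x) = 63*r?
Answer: -8172710958/10278811925 ≈ -0.79510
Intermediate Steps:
-172596/186506 + E(228, -45)/110225 = -172596/186506 + (63*228)/110225 = -172596*1/186506 + 14364*(1/110225) = -86298/93253 + 14364/110225 = -8172710958/10278811925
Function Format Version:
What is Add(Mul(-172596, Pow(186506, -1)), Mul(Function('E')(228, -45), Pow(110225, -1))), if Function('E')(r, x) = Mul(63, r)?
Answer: Rational(-8172710958, 10278811925) ≈ -0.79510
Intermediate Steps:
Add(Mul(-172596, Pow(186506, -1)), Mul(Function('E')(228, -45), Pow(110225, -1))) = Add(Mul(-172596, Pow(186506, -1)), Mul(Mul(63, 228), Pow(110225, -1))) = Add(Mul(-172596, Rational(1, 186506)), Mul(14364, Rational(1, 110225))) = Add(Rational(-86298, 93253), Rational(14364, 110225)) = Rational(-8172710958, 10278811925)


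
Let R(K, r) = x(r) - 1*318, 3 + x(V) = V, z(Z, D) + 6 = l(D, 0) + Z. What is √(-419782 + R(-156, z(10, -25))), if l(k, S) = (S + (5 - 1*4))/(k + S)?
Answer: 2*I*√2625619/5 ≈ 648.15*I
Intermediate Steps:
l(k, S) = (1 + S)/(S + k) (l(k, S) = (S + (5 - 4))/(S + k) = (S + 1)/(S + k) = (1 + S)/(S + k))
z(Z, D) = -6 + Z + 1/D (z(Z, D) = -6 + ((1 + 0)/(0 + D) + Z) = -6 + (1/D + Z) = -6 + (Z + 1/D) = -6 + Z + 1/D)
x(V) = -3 + V
R(K, r) = -321 + r (R(K, r) = (-3 + r) - 1*318 = (-3 + r) - 318 = -321 + r)
√(-419782 + R(-156, z(10, -25))) = √(-419782 + (-321 + (-6 + 10 + 1/(-25)))) = √(-419782 + (-321 + (-6 + 10 - 1/25))) = √(-419782 + (-321 + 99/25)) = √(-419782 - 7926/25) = √(-10502476/25) = 2*I*√2625619/5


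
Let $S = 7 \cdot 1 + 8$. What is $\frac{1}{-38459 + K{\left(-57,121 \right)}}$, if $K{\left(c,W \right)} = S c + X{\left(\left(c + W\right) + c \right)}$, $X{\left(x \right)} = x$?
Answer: $- \frac{1}{39307} \approx -2.5441 \cdot 10^{-5}$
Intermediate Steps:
$S = 15$ ($S = 7 + 8 = 15$)
$K{\left(c,W \right)} = W + 17 c$ ($K{\left(c,W \right)} = 15 c + \left(\left(c + W\right) + c\right) = 15 c + \left(\left(W + c\right) + c\right) = 15 c + \left(W + 2 c\right) = W + 17 c$)
$\frac{1}{-38459 + K{\left(-57,121 \right)}} = \frac{1}{-38459 + \left(121 + 17 \left(-57\right)\right)} = \frac{1}{-38459 + \left(121 - 969\right)} = \frac{1}{-38459 - 848} = \frac{1}{-39307} = - \frac{1}{39307}$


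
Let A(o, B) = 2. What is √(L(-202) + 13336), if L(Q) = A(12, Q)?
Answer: 3*√1482 ≈ 115.49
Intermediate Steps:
L(Q) = 2
√(L(-202) + 13336) = √(2 + 13336) = √13338 = 3*√1482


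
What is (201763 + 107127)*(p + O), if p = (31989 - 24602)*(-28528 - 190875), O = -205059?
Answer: -500690618327800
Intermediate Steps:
p = -1620729961 (p = 7387*(-219403) = -1620729961)
(201763 + 107127)*(p + O) = (201763 + 107127)*(-1620729961 - 205059) = 308890*(-1620935020) = -500690618327800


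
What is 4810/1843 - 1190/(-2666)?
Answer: 7508315/2456719 ≈ 3.0562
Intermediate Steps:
4810/1843 - 1190/(-2666) = 4810*(1/1843) - 1190*(-1/2666) = 4810/1843 + 595/1333 = 7508315/2456719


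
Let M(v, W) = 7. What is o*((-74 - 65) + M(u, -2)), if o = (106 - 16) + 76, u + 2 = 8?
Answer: -21912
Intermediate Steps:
u = 6 (u = -2 + 8 = 6)
o = 166 (o = 90 + 76 = 166)
o*((-74 - 65) + M(u, -2)) = 166*((-74 - 65) + 7) = 166*(-139 + 7) = 166*(-132) = -21912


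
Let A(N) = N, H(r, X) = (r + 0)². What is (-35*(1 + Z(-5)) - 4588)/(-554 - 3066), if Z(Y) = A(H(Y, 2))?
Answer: 2749/1810 ≈ 1.5188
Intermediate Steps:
H(r, X) = r²
Z(Y) = Y²
(-35*(1 + Z(-5)) - 4588)/(-554 - 3066) = (-35*(1 + (-5)²) - 4588)/(-554 - 3066) = (-35*(1 + 25) - 4588)/(-3620) = (-35*26 - 4588)*(-1/3620) = (-910 - 4588)*(-1/3620) = -5498*(-1/3620) = 2749/1810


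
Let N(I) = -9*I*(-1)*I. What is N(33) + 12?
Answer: 9813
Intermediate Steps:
N(I) = 9*I² (N(I) = -9*(-I)*I = -(-9)*I² = 9*I²)
N(33) + 12 = 9*33² + 12 = 9*1089 + 12 = 9801 + 12 = 9813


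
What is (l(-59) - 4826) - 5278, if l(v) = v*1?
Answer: -10163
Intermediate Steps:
l(v) = v
(l(-59) - 4826) - 5278 = (-59 - 4826) - 5278 = -4885 - 5278 = -10163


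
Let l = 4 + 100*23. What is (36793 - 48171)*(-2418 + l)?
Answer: 1297092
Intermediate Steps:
l = 2304 (l = 4 + 2300 = 2304)
(36793 - 48171)*(-2418 + l) = (36793 - 48171)*(-2418 + 2304) = -11378*(-114) = 1297092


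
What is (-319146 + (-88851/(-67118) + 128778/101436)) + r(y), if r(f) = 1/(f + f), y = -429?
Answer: -77677107662672783/243392486766 ≈ -3.1914e+5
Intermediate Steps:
r(f) = 1/(2*f)
(-319146 + (-88851/(-67118) + 128778/101436)) + r(y) = (-319146 + (-88851/(-67118) + 128778/101436)) + (½)/(-429) = (-319146 + (-88851*(-1/67118) + 128778*(1/101436))) + (½)*(-1/429) = (-319146 + (88851/67118 + 21463/16906)) - 1/858 = (-319146 + 735667160/283674227) - 1/858 = -90532759182982/283674227 - 1/858 = -77677107662672783/243392486766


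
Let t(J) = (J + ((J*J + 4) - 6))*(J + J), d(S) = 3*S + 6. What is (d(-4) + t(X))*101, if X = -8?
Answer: -87870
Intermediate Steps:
d(S) = 6 + 3*S
t(J) = 2*J*(-2 + J + J²) (t(J) = (J + ((J² + 4) - 6))*(2*J) = (J + ((4 + J²) - 6))*(2*J) = (J + (-2 + J²))*(2*J) = (-2 + J + J²)*(2*J) = 2*J*(-2 + J + J²))
(d(-4) + t(X))*101 = ((6 + 3*(-4)) + 2*(-8)*(-2 - 8 + (-8)²))*101 = ((6 - 12) + 2*(-8)*(-2 - 8 + 64))*101 = (-6 + 2*(-8)*54)*101 = (-6 - 864)*101 = -870*101 = -87870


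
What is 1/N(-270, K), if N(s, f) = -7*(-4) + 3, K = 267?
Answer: 1/31 ≈ 0.032258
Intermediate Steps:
N(s, f) = 31 (N(s, f) = 28 + 3 = 31)
1/N(-270, K) = 1/31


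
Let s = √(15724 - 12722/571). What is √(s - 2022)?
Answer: √(-659254902 + 571*√5119404422)/571 ≈ 43.551*I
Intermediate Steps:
s = √5119404422/571 (s = √(15724 - 12722*1/571) = √(15724 - 12722/571) = √(8965682/571) = √5119404422/571 ≈ 125.31)
√(s - 2022) = √(√5119404422/571 - 2022) = √(-2022 + √5119404422/571)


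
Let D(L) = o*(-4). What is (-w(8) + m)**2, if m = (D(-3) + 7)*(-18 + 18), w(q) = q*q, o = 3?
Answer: 4096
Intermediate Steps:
D(L) = -12 (D(L) = 3*(-4) = -12)
w(q) = q**2
m = 0 (m = (-12 + 7)*(-18 + 18) = -5*0 = 0)
(-w(8) + m)**2 = (-1*8**2 + 0)**2 = (-1*64 + 0)**2 = (-64 + 0)**2 = (-64)**2 = 4096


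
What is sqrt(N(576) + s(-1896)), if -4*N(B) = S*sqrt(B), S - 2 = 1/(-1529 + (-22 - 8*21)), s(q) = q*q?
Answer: sqrt(1180278403662)/573 ≈ 1896.0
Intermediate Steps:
s(q) = q**2
S = 3437/1719 (S = 2 + 1/(-1529 + (-22 - 8*21)) = 2 + 1/(-1529 + (-22 - 168)) = 2 + 1/(-1529 - 190) = 2 + 1/(-1719) = 2 - 1/1719 = 3437/1719 ≈ 1.9994)
N(B) = -3437*sqrt(B)/6876
sqrt(N(576) + s(-1896)) = sqrt(-3437*sqrt(576)/6876 + (-1896)**2) = sqrt(-3437/6876*24 + 3594816) = sqrt(-6874/573 + 3594816) = sqrt(2059822694/573) = sqrt(1180278403662)/573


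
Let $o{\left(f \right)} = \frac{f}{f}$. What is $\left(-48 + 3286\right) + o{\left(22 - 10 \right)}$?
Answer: $3239$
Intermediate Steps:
$o{\left(f \right)} = 1$
$\left(-48 + 3286\right) + o{\left(22 - 10 \right)} = \left(-48 + 3286\right) + 1 = 3238 + 1 = 3239$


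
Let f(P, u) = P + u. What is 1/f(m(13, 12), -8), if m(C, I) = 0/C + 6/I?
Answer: -2/15 ≈ -0.13333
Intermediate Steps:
m(C, I) = 6/I (m(C, I) = 0 + 6/I = 6/I)
1/f(m(13, 12), -8) = 1/(6/12 - 8) = 1/(6*(1/12) - 8) = 1/(½ - 8) = 1/(-15/2) = -2/15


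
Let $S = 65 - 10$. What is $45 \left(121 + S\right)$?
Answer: $7920$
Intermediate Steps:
$S = 55$ ($S = 65 - 10 = 55$)
$45 \left(121 + S\right) = 45 \left(121 + 55\right) = 45 \cdot 176 = 7920$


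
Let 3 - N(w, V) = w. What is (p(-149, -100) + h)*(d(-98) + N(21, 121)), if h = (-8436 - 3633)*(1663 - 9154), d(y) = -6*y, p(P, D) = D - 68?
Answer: 51532965270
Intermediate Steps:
N(w, V) = 3 - w
p(P, D) = -68 + D
h = 90408879 (h = -12069*(-7491) = 90408879)
(p(-149, -100) + h)*(d(-98) + N(21, 121)) = ((-68 - 100) + 90408879)*(-6*(-98) + (3 - 1*21)) = (-168 + 90408879)*(588 + (3 - 21)) = 90408711*(588 - 18) = 90408711*570 = 51532965270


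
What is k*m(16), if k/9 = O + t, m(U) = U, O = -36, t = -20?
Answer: -8064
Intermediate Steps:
k = -504 (k = 9*(-36 - 20) = 9*(-56) = -504)
k*m(16) = -504*16 = -8064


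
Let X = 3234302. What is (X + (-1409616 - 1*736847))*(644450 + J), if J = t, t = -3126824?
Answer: -2700423249786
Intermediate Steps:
J = -3126824
(X + (-1409616 - 1*736847))*(644450 + J) = (3234302 + (-1409616 - 1*736847))*(644450 - 3126824) = (3234302 + (-1409616 - 736847))*(-2482374) = (3234302 - 2146463)*(-2482374) = 1087839*(-2482374) = -2700423249786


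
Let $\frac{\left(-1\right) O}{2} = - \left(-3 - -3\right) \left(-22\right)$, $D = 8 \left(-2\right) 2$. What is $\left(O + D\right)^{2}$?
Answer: $1024$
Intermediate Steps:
$D = -32$ ($D = \left(-16\right) 2 = -32$)
$O = 0$ ($O = - 2 \left(- \left(-3 - -3\right) \left(-22\right)\right) = - 2 \left(- \left(-3 + 3\right) \left(-22\right)\right) = - 2 \left(- 0 \left(-22\right)\right) = - 2 \left(\left(-1\right) 0\right) = \left(-2\right) 0 = 0$)
$\left(O + D\right)^{2} = \left(0 - 32\right)^{2} = \left(-32\right)^{2} = 1024$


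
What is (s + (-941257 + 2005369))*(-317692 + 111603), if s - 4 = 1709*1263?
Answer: -664138907887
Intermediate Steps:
s = 2158471 (s = 4 + 1709*1263 = 4 + 2158467 = 2158471)
(s + (-941257 + 2005369))*(-317692 + 111603) = (2158471 + (-941257 + 2005369))*(-317692 + 111603) = (2158471 + 1064112)*(-206089) = 3222583*(-206089) = -664138907887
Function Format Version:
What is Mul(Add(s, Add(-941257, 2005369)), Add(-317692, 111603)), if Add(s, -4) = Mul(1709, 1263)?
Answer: -664138907887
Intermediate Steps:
s = 2158471 (s = Add(4, Mul(1709, 1263)) = Add(4, 2158467) = 2158471)
Mul(Add(s, Add(-941257, 2005369)), Add(-317692, 111603)) = Mul(Add(2158471, Add(-941257, 2005369)), Add(-317692, 111603)) = Mul(Add(2158471, 1064112), -206089) = Mul(3222583, -206089) = -664138907887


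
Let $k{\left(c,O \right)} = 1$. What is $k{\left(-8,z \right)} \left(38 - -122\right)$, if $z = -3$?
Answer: $160$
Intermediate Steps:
$k{\left(-8,z \right)} \left(38 - -122\right) = 1 \left(38 - -122\right) = 1 \left(38 + 122\right) = 1 \cdot 160 = 160$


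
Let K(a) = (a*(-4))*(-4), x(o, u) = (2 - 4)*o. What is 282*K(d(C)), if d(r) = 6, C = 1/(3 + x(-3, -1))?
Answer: 27072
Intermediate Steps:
x(o, u) = -2*o
C = ⅑ (C = 1/(3 - 2*(-3)) = 1/(3 + 6) = 1/9 = ⅑ ≈ 0.11111)
K(a) = 16*a (K(a) = -4*a*(-4) = 16*a)
282*K(d(C)) = 282*(16*6) = 282*96 = 27072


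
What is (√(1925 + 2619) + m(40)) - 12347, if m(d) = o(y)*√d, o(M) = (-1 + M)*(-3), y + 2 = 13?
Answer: -12347 - 60*√10 + 8*√71 ≈ -12469.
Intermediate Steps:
y = 11 (y = -2 + 13 = 11)
o(M) = 3 - 3*M
m(d) = -30*√d (m(d) = (3 - 3*11)*√d = (3 - 33)*√d = -30*√d)
(√(1925 + 2619) + m(40)) - 12347 = (√(1925 + 2619) - 60*√10) - 12347 = (√4544 - 60*√10) - 12347 = (8*√71 - 60*√10) - 12347 = (-60*√10 + 8*√71) - 12347 = -12347 - 60*√10 + 8*√71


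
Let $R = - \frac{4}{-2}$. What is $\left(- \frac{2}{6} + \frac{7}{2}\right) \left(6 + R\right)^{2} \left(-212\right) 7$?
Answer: $- \frac{902272}{3} \approx -3.0076 \cdot 10^{5}$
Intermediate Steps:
$R = 2$ ($R = \left(-4\right) \left(- \frac{1}{2}\right) = 2$)
$\left(- \frac{2}{6} + \frac{7}{2}\right) \left(6 + R\right)^{2} \left(-212\right) 7 = \left(- \frac{2}{6} + \frac{7}{2}\right) \left(6 + 2\right)^{2} \left(-212\right) 7 = \left(\left(-2\right) \frac{1}{6} + 7 \cdot \frac{1}{2}\right) 8^{2} \left(-212\right) 7 = \left(- \frac{1}{3} + \frac{7}{2}\right) 64 \left(-212\right) 7 = \frac{19}{6} \cdot 64 \left(-212\right) 7 = \frac{608}{3} \left(-212\right) 7 = \left(- \frac{128896}{3}\right) 7 = - \frac{902272}{3}$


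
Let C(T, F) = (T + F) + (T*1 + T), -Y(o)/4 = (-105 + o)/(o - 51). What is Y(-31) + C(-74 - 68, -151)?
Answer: -23929/41 ≈ -583.63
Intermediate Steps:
Y(o) = -4*(-105 + o)/(-51 + o) (Y(o) = -4*(-105 + o)/(o - 51) = -4*(-105 + o)/(-51 + o))
C(T, F) = F + 3*T (C(T, F) = (F + T) + (T + T) = (F + T) + 2*T = F + 3*T)
Y(-31) + C(-74 - 68, -151) = 4*(105 - 1*(-31))/(-51 - 31) + (-151 + 3*(-74 - 68)) = 4*(105 + 31)/(-82) + (-151 + 3*(-142)) = 4*(-1/82)*136 + (-151 - 426) = -272/41 - 577 = -23929/41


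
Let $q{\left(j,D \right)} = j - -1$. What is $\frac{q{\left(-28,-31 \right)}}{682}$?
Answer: $- \frac{27}{682} \approx -0.039589$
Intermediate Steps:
$q{\left(j,D \right)} = 1 + j$ ($q{\left(j,D \right)} = j + 1 = 1 + j$)
$\frac{q{\left(-28,-31 \right)}}{682} = \frac{1 - 28}{682} = \left(-27\right) \frac{1}{682} = - \frac{27}{682}$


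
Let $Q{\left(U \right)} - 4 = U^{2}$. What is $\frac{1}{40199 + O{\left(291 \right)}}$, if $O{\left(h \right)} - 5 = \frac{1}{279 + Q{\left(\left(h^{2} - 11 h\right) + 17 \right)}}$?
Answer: $\frac{6641761292}{267025370983569} \approx 2.4873 \cdot 10^{-5}$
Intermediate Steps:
$Q{\left(U \right)} = 4 + U^{2}$
$O{\left(h \right)} = 5 + \frac{1}{283 + \left(17 + h^{2} - 11 h\right)^{2}}$ ($O{\left(h \right)} = 5 + \frac{1}{279 + \left(4 + \left(\left(h^{2} - 11 h\right) + 17\right)^{2}\right)} = 5 + \frac{1}{279 + \left(4 + \left(17 + h^{2} - 11 h\right)^{2}\right)} = 5 + \frac{1}{283 + \left(17 + h^{2} - 11 h\right)^{2}}$)
$\frac{1}{40199 + O{\left(291 \right)}} = \frac{1}{40199 + \frac{1416 + 5 \left(17 + 291^{2} - 3201\right)^{2}}{283 + \left(17 + 291^{2} - 3201\right)^{2}}} = \frac{1}{40199 + \frac{1416 + 5 \left(17 + 84681 - 3201\right)^{2}}{283 + \left(17 + 84681 - 3201\right)^{2}}} = \frac{1}{40199 + \frac{1416 + 5 \cdot 81497^{2}}{283 + 81497^{2}}} = \frac{1}{40199 + \frac{1416 + 5 \cdot 6641761009}{283 + 6641761009}} = \frac{1}{40199 + \frac{1416 + 33208805045}{6641761292}} = \frac{1}{40199 + \frac{1}{6641761292} \cdot 33208806461} = \frac{1}{40199 + \frac{33208806461}{6641761292}} = \frac{1}{\frac{267025370983569}{6641761292}} = \frac{6641761292}{267025370983569}$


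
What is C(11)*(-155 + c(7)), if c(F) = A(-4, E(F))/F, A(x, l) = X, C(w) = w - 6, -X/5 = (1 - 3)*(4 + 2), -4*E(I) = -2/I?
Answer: -5125/7 ≈ -732.14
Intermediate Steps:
E(I) = 1/(2*I) (E(I) = -(-1)/(2*I) = 1/(2*I))
X = 60 (X = -5*(1 - 3)*(4 + 2) = -(-10)*6 = -5*(-12) = 60)
C(w) = -6 + w
A(x, l) = 60
c(F) = 60/F
C(11)*(-155 + c(7)) = (-6 + 11)*(-155 + 60/7) = 5*(-155 + 60*(⅐)) = 5*(-155 + 60/7) = 5*(-1025/7) = -5125/7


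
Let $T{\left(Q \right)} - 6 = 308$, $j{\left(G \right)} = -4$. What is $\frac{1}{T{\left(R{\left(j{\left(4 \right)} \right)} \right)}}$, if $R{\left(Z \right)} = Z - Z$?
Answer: $\frac{1}{314} \approx 0.0031847$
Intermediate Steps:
$R{\left(Z \right)} = 0$
$T{\left(Q \right)} = 314$ ($T{\left(Q \right)} = 6 + 308 = 314$)
$\frac{1}{T{\left(R{\left(j{\left(4 \right)} \right)} \right)}} = \frac{1}{314}$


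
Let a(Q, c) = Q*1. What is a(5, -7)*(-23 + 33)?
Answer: 50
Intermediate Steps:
a(Q, c) = Q
a(5, -7)*(-23 + 33) = 5*(-23 + 33) = 5*10 = 50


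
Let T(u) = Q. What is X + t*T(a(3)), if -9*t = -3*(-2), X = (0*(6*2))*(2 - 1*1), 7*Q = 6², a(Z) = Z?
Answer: -24/7 ≈ -3.4286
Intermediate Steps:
Q = 36/7 (Q = (⅐)*6² = (⅐)*36 = 36/7 ≈ 5.1429)
X = 0 (X = (0*12)*(2 - 1) = 0*1 = 0)
T(u) = 36/7
t = -⅔ (t = -(-1)*(-2)/3 = -⅑*6 = -⅔ ≈ -0.66667)
X + t*T(a(3)) = 0 - ⅔*36/7 = 0 - 24/7 = -24/7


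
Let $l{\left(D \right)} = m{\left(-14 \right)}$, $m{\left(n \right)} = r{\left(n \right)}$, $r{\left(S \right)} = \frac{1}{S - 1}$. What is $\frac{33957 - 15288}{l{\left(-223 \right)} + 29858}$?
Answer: $\frac{280035}{447869} \approx 0.62526$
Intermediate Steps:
$r{\left(S \right)} = \frac{1}{-1 + S}$
$m{\left(n \right)} = \frac{1}{-1 + n}$
$l{\left(D \right)} = - \frac{1}{15}$ ($l{\left(D \right)} = \frac{1}{-1 - 14} = \frac{1}{-15} = - \frac{1}{15}$)
$\frac{33957 - 15288}{l{\left(-223 \right)} + 29858} = \frac{33957 - 15288}{- \frac{1}{15} + 29858} = \frac{18669}{\frac{447869}{15}} = 18669 \cdot \frac{15}{447869} = \frac{280035}{447869}$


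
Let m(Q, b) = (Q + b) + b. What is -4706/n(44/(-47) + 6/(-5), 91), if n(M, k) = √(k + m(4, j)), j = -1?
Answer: -4706*√93/93 ≈ -487.99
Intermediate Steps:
m(Q, b) = Q + 2*b
n(M, k) = √(2 + k) (n(M, k) = √(k + (4 + 2*(-1))) = √(k + (4 - 2)) = √(k + 2) = √(2 + k))
-4706/n(44/(-47) + 6/(-5), 91) = -4706/√(2 + 91) = -4706*√93/93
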